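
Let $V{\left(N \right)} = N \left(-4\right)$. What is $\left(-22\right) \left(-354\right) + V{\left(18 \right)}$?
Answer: $7716$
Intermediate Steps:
$V{\left(N \right)} = - 4 N$
$\left(-22\right) \left(-354\right) + V{\left(18 \right)} = \left(-22\right) \left(-354\right) - 72 = 7788 - 72 = 7716$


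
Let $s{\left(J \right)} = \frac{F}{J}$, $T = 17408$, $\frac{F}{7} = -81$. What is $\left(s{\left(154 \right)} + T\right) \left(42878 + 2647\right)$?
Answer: $\frac{17431294875}{22} \approx 7.9233 \cdot 10^{8}$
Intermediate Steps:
$F = -567$ ($F = 7 \left(-81\right) = -567$)
$s{\left(J \right)} = - \frac{567}{J}$
$\left(s{\left(154 \right)} + T\right) \left(42878 + 2647\right) = \left(- \frac{567}{154} + 17408\right) \left(42878 + 2647\right) = \left(\left(-567\right) \frac{1}{154} + 17408\right) 45525 = \left(- \frac{81}{22} + 17408\right) 45525 = \frac{382895}{22} \cdot 45525 = \frac{17431294875}{22}$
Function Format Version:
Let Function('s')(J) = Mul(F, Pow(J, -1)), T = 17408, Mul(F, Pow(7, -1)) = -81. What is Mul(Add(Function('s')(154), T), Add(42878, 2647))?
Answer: Rational(17431294875, 22) ≈ 7.9233e+8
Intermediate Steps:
F = -567 (F = Mul(7, -81) = -567)
Function('s')(J) = Mul(-567, Pow(J, -1))
Mul(Add(Function('s')(154), T), Add(42878, 2647)) = Mul(Add(Mul(-567, Pow(154, -1)), 17408), Add(42878, 2647)) = Mul(Add(Mul(-567, Rational(1, 154)), 17408), 45525) = Mul(Add(Rational(-81, 22), 17408), 45525) = Mul(Rational(382895, 22), 45525) = Rational(17431294875, 22)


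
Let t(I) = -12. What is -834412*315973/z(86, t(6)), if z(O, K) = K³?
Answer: 65912915719/432 ≈ 1.5258e+8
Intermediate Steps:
-834412*315973/z(86, t(6)) = -834412/((-12)³/315973) = -834412/((-1728*1/315973)) = -834412/(-1728/315973) = -834412*(-315973/1728) = 65912915719/432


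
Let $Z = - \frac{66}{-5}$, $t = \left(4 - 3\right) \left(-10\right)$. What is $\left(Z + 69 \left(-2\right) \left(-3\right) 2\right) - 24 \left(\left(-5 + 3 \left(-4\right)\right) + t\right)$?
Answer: $\frac{7446}{5} \approx 1489.2$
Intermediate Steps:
$t = -10$ ($t = \left(4 - 3\right) \left(-10\right) = 1 \left(-10\right) = -10$)
$Z = \frac{66}{5}$ ($Z = \left(-66\right) \left(- \frac{1}{5}\right) = \frac{66}{5} \approx 13.2$)
$\left(Z + 69 \left(-2\right) \left(-3\right) 2\right) - 24 \left(\left(-5 + 3 \left(-4\right)\right) + t\right) = \left(\frac{66}{5} + 69 \left(-2\right) \left(-3\right) 2\right) - 24 \left(\left(-5 + 3 \left(-4\right)\right) - 10\right) = \left(\frac{66}{5} + 69 \cdot 6 \cdot 2\right) - 24 \left(\left(-5 - 12\right) - 10\right) = \left(\frac{66}{5} + 69 \cdot 12\right) - 24 \left(-17 - 10\right) = \left(\frac{66}{5} + 828\right) - 24 \left(-27\right) = \frac{4206}{5} - -648 = \frac{4206}{5} + 648 = \frac{7446}{5}$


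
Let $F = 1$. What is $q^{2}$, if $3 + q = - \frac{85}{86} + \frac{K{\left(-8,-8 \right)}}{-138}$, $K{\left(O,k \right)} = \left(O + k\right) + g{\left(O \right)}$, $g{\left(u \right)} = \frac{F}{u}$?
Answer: $\frac{3753155169}{250398976} \approx 14.989$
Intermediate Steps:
$g{\left(u \right)} = \frac{1}{u}$ ($g{\left(u \right)} = 1 \frac{1}{u} = \frac{1}{u}$)
$K{\left(O,k \right)} = O + k + \frac{1}{O}$ ($K{\left(O,k \right)} = \left(O + k\right) + \frac{1}{O} = O + k + \frac{1}{O}$)
$q = - \frac{61263}{15824}$ ($q = -3 - \left(\frac{85}{86} - \frac{-8 - 8 + \frac{1}{-8}}{-138}\right) = -3 - \left(\frac{85}{86} - \left(-8 - 8 - \frac{1}{8}\right) \left(- \frac{1}{138}\right)\right) = -3 - \frac{13791}{15824} = - \frac{61263}{15824} \approx -3.8715$)
$q^{2} = \left(- \frac{61263}{15824}\right)^{2} = \frac{3753155169}{250398976}$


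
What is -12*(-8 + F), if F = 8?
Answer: 0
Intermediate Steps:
-12*(-8 + F) = -12*(-8 + 8) = -12*0 = 0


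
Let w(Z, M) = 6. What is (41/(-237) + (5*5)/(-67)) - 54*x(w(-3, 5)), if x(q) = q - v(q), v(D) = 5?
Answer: -866138/15879 ≈ -54.546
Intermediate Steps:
x(q) = -5 + q (x(q) = q - 1*5 = q - 5 = -5 + q)
(41/(-237) + (5*5)/(-67)) - 54*x(w(-3, 5)) = (41/(-237) + (5*5)/(-67)) - 54*(-5 + 6) = (41*(-1/237) + 25*(-1/67)) - 54*1 = (-41/237 - 25/67) - 54 = -8672/15879 - 54 = -866138/15879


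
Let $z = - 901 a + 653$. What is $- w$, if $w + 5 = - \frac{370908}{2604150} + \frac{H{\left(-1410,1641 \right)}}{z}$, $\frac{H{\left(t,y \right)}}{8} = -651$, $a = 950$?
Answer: $\frac{70619027773}{13748899275} \approx 5.1363$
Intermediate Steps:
$H{\left(t,y \right)} = -5208$ ($H{\left(t,y \right)} = 8 \left(-651\right) = -5208$)
$z = -855297$ ($z = \left(-901\right) 950 + 653 = -855950 + 653 = -855297$)
$w = - \frac{70619027773}{13748899275}$ ($w = -5 - \left(- \frac{1736}{285099} + \frac{20606}{144675}\right) = -5 - \frac{1874531398}{13748899275} = - \frac{70619027773}{13748899275} \approx -5.1363$)
$- w = \left(-1\right) \left(- \frac{70619027773}{13748899275}\right) = \frac{70619027773}{13748899275}$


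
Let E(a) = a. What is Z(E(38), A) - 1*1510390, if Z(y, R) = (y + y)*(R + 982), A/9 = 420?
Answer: -1148478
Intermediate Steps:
A = 3780 (A = 9*420 = 3780)
Z(y, R) = 2*y*(982 + R) (Z(y, R) = (2*y)*(982 + R) = 2*y*(982 + R))
Z(E(38), A) - 1*1510390 = 2*38*(982 + 3780) - 1*1510390 = 2*38*4762 - 1510390 = 361912 - 1510390 = -1148478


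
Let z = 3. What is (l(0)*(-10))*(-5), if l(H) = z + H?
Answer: 150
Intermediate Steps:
l(H) = 3 + H
(l(0)*(-10))*(-5) = ((3 + 0)*(-10))*(-5) = (3*(-10))*(-5) = -30*(-5) = 150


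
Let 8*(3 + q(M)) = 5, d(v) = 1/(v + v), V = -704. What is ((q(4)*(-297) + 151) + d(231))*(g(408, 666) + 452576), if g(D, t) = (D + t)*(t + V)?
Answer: 162912882485/462 ≈ 3.5263e+8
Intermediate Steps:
d(v) = 1/(2*v)
q(M) = -19/8 (q(M) = -3 + (⅛)*5 = -3 + 5/8 = -19/8)
g(D, t) = (-704 + t)*(D + t) (g(D, t) = (D + t)*(t - 704) = (D + t)*(-704 + t) = (-704 + t)*(D + t))
((q(4)*(-297) + 151) + d(231))*(g(408, 666) + 452576) = ((-19/8*(-297) + 151) + (½)/231)*((666² - 704*408 - 704*666 + 408*666) + 452576) = ((5643/8 + 151) + (½)*(1/231))*((443556 - 287232 - 468864 + 271728) + 452576) = (6851/8 + 1/462)*(-40812 + 452576) = (1582585/1848)*411764 = 162912882485/462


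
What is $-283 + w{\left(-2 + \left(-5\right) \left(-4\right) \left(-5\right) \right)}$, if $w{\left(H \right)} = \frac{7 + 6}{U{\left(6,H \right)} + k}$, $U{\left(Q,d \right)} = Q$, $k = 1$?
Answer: $- \frac{1968}{7} \approx -281.14$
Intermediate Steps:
$w{\left(H \right)} = \frac{13}{7}$ ($w{\left(H \right)} = \frac{7 + 6}{6 + 1} = \frac{13}{7}$)
$-283 + w{\left(-2 + \left(-5\right) \left(-4\right) \left(-5\right) \right)} = -283 + \frac{13}{7} = - \frac{1968}{7}$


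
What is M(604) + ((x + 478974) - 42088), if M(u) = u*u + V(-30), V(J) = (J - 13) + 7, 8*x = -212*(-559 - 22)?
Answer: 1634125/2 ≈ 8.1706e+5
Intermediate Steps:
x = 30793/2 (x = (-212*(-559 - 22))/8 = (-212*(-581))/8 = (1/8)*123172 = 30793/2 ≈ 15397.)
V(J) = -6 + J (V(J) = (-13 + J) + 7 = -6 + J)
M(u) = -36 + u**2 (M(u) = u*u + (-6 - 30) = u**2 - 36 = -36 + u**2)
M(604) + ((x + 478974) - 42088) = (-36 + 604**2) + ((30793/2 + 478974) - 42088) = (-36 + 364816) + (988741/2 - 42088) = 364780 + 904565/2 = 1634125/2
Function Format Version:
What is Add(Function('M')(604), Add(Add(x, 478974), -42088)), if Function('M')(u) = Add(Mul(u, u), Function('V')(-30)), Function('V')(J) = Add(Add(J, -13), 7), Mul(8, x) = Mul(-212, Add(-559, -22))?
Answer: Rational(1634125, 2) ≈ 8.1706e+5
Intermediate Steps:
x = Rational(30793, 2) (x = Mul(Rational(1, 8), Mul(-212, Add(-559, -22))) = Mul(Rational(1, 8), Mul(-212, -581)) = Mul(Rational(1, 8), 123172) = Rational(30793, 2) ≈ 15397.)
Function('V')(J) = Add(-6, J) (Function('V')(J) = Add(Add(-13, J), 7) = Add(-6, J))
Function('M')(u) = Add(-36, Pow(u, 2)) (Function('M')(u) = Add(Mul(u, u), Add(-6, -30)) = Add(Pow(u, 2), -36) = Add(-36, Pow(u, 2)))
Add(Function('M')(604), Add(Add(x, 478974), -42088)) = Add(Add(-36, Pow(604, 2)), Add(Add(Rational(30793, 2), 478974), -42088)) = Add(Add(-36, 364816), Add(Rational(988741, 2), -42088)) = Add(364780, Rational(904565, 2)) = Rational(1634125, 2)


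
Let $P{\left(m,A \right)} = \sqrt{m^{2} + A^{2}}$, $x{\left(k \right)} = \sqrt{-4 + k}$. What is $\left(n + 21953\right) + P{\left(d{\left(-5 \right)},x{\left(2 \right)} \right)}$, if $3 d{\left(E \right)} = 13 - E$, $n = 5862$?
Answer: $27815 + \sqrt{34} \approx 27821.0$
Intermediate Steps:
$d{\left(E \right)} = \frac{13}{3} - \frac{E}{3}$ ($d{\left(E \right)} = \frac{13 - E}{3} = \frac{13}{3} - \frac{E}{3}$)
$P{\left(m,A \right)} = \sqrt{A^{2} + m^{2}}$
$\left(n + 21953\right) + P{\left(d{\left(-5 \right)},x{\left(2 \right)} \right)} = \left(5862 + 21953\right) + \sqrt{\left(\sqrt{-4 + 2}\right)^{2} + \left(\frac{13}{3} - - \frac{5}{3}\right)^{2}} = 27815 + \sqrt{\left(\sqrt{-2}\right)^{2} + \left(\frac{13}{3} + \frac{5}{3}\right)^{2}} = 27815 + \sqrt{\left(i \sqrt{2}\right)^{2} + 6^{2}} = 27815 + \sqrt{-2 + 36} = 27815 + \sqrt{34}$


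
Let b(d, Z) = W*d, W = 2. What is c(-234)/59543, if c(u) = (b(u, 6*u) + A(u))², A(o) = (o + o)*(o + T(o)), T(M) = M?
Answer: 47766725136/59543 ≈ 8.0222e+5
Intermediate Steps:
b(d, Z) = 2*d
A(o) = 4*o² (A(o) = (o + o)*(o + o) = (2*o)*(2*o) = 4*o²)
c(u) = (2*u + 4*u²)²
c(-234)/59543 = (4*(-234)²*(1 + 2*(-234))²)/59543 = (4*54756*(1 - 468)²)*(1/59543) = (4*54756*(-467)²)*(1/59543) = (4*54756*218089)*(1/59543) = 47766725136*(1/59543) = 47766725136/59543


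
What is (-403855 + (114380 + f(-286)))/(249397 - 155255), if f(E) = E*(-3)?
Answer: -288617/94142 ≈ -3.0658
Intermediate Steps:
f(E) = -3*E
(-403855 + (114380 + f(-286)))/(249397 - 155255) = (-403855 + (114380 - 3*(-286)))/(249397 - 155255) = (-403855 + (114380 + 858))/94142 = (-403855 + 115238)*(1/94142) = -288617*1/94142 = -288617/94142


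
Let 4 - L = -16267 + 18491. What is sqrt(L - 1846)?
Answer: I*sqrt(4066) ≈ 63.765*I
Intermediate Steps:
L = -2220 (L = 4 - (-16267 + 18491) = 4 - 1*2224 = 4 - 2224 = -2220)
sqrt(L - 1846) = sqrt(-2220 - 1846) = sqrt(-4066) = I*sqrt(4066)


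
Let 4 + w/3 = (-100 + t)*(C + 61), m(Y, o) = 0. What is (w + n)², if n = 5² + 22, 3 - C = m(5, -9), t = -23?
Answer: 556063561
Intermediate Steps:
C = 3 (C = 3 - 1*0 = 3 + 0 = 3)
n = 47 (n = 25 + 22 = 47)
w = -23628 (w = -12 + 3*((-100 - 23)*(3 + 61)) = -12 + 3*(-123*64) = -12 + 3*(-7872) = -12 - 23616 = -23628)
(w + n)² = (-23628 + 47)² = (-23581)² = 556063561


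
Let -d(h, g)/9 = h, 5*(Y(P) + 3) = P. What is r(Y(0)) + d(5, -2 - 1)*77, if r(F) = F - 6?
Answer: -3474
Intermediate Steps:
Y(P) = -3 + P/5
d(h, g) = -9*h
r(F) = -6 + F
r(Y(0)) + d(5, -2 - 1)*77 = (-6 + (-3 + (1/5)*0)) - 9*5*77 = (-6 + (-3 + 0)) - 45*77 = (-6 - 3) - 3465 = -9 - 3465 = -3474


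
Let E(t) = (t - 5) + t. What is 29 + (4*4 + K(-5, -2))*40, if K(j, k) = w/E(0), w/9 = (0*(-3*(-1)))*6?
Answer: 669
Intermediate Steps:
E(t) = -5 + 2*t (E(t) = (-5 + t) + t = -5 + 2*t)
w = 0 (w = 9*((0*(-3*(-1)))*6) = 9*((0*3)*6) = 9*(0*6) = 9*0 = 0)
K(j, k) = 0 (K(j, k) = 0/(-5 + 2*0) = 0/(-5 + 0) = 0/(-5) = 0*(-1/5) = 0)
29 + (4*4 + K(-5, -2))*40 = 29 + (4*4 + 0)*40 = 29 + (16 + 0)*40 = 29 + 16*40 = 29 + 640 = 669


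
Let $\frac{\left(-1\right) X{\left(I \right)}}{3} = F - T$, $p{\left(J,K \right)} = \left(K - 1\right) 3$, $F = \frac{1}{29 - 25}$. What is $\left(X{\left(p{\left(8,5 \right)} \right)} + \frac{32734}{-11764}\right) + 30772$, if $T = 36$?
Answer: $\frac{363230763}{11764} \approx 30876.0$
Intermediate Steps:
$F = \frac{1}{4} \approx 0.25$
$p{\left(J,K \right)} = -3 + 3 K$ ($p{\left(J,K \right)} = \left(-1 + K\right) 3 = -3 + 3 K$)
$X{\left(I \right)} = \frac{429}{4}$ ($X{\left(I \right)} = - 3 \left(\frac{1}{4} - 36\right) = \left(-3\right) \left(- \frac{143}{4}\right) = \frac{429}{4}$)
$\left(X{\left(p{\left(8,5 \right)} \right)} + \frac{32734}{-11764}\right) + 30772 = \left(\frac{429}{4} + \frac{32734}{-11764}\right) + 30772 = \left(\frac{429}{4} + 32734 \left(- \frac{1}{11764}\right)\right) + 30772 = \left(\frac{429}{4} - \frac{16367}{5882}\right) + 30772 = \frac{1228955}{11764} + 30772 = \frac{363230763}{11764}$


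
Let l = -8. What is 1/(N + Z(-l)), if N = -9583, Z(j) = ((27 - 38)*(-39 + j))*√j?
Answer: -9583/90903641 - 682*√2/90903641 ≈ -0.00011603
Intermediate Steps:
Z(j) = √j*(429 - 11*j) (Z(j) = (-11*(-39 + j))*√j = (429 - 11*j)*√j = √j*(429 - 11*j))
1/(N + Z(-l)) = 1/(-9583 + 11*√(-1*(-8))*(39 - (-1)*(-8))) = 1/(-9583 + 11*√8*(39 - 1*8)) = 1/(-9583 + 11*(2*√2)*(39 - 8)) = 1/(-9583 + 11*(2*√2)*31) = 1/(-9583 + 682*√2)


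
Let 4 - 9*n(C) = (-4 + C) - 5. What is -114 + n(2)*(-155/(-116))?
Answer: -117311/1044 ≈ -112.37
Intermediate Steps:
n(C) = 13/9 - C/9 (n(C) = 4/9 - ((-4 + C) - 5)/9 = 4/9 - (-9 + C)/9 = 4/9 + (1 - C/9) = 13/9 - C/9)
-114 + n(2)*(-155/(-116)) = -114 + (13/9 - ⅑*2)*(-155/(-116)) = -114 + (13/9 - 2/9)*(-155*(-1/116)) = -114 + (11/9)*(155/116) = -114 + 1705/1044 = -117311/1044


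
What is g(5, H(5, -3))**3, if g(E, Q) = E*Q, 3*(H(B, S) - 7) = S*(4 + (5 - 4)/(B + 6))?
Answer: 4096000/1331 ≈ 3077.4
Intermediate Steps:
H(B, S) = 7 + S*(4 + 1/(6 + B))/3 (H(B, S) = 7 + (S*(4 + (5 - 4)/(B + 6)))/3 = 7 + (S*(4 + 1/(6 + B)))/3 = 7 + S*(4 + 1/(6 + B))/3)
g(5, H(5, -3))**3 = (5*((126 + 21*5 + 25*(-3) + 4*5*(-3))/(3*(6 + 5))))**3 = (5*((1/3)*(126 + 105 - 75 - 60)/11))**3 = (5*((1/3)*(1/11)*96))**3 = (5*(32/11))**3 = (160/11)**3 = 4096000/1331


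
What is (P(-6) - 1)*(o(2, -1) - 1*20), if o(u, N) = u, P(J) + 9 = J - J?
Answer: 180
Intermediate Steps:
P(J) = -9 (P(J) = -9 + (J - J) = -9 + 0 = -9)
(P(-6) - 1)*(o(2, -1) - 1*20) = (-9 - 1)*(2 - 1*20) = -10*(2 - 20) = -10*(-18) = 180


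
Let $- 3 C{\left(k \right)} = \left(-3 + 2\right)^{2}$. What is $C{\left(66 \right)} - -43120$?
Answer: $\frac{129359}{3} \approx 43120.0$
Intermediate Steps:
$C{\left(k \right)} = - \frac{1}{3}$ ($C{\left(k \right)} = - \frac{\left(-3 + 2\right)^{2}}{3} = - \frac{\left(-1\right)^{2}}{3} = \left(- \frac{1}{3}\right) 1 = - \frac{1}{3}$)
$C{\left(66 \right)} - -43120 = - \frac{1}{3} - -43120 = - \frac{1}{3} + 43120 = \frac{129359}{3}$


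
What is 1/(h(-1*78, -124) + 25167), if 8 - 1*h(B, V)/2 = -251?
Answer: 1/25685 ≈ 3.8933e-5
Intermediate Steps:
h(B, V) = 518 (h(B, V) = 16 - 2*(-251) = 16 + 502 = 518)
1/(h(-1*78, -124) + 25167) = 1/(518 + 25167) = 1/25685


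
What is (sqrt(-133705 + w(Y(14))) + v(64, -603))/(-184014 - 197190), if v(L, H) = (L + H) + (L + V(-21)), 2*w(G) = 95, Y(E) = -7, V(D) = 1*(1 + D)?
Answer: 55/42356 - I*sqrt(534630)/762408 ≈ 0.0012985 - 0.00095905*I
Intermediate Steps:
V(D) = 1 + D
w(G) = 95/2 (w(G) = (1/2)*95 = 95/2)
v(L, H) = -20 + H + 2*L (v(L, H) = (L + H) + (L + (1 - 21)) = (H + L) + (L - 20) = (H + L) + (-20 + L) = -20 + H + 2*L)
(sqrt(-133705 + w(Y(14))) + v(64, -603))/(-184014 - 197190) = (sqrt(-133705 + 95/2) + (-20 - 603 + 2*64))/(-184014 - 197190) = (sqrt(-267315/2) + (-20 - 603 + 128))/(-381204) = (I*sqrt(534630)/2 - 495)*(-1/381204) = (-495 + I*sqrt(534630)/2)*(-1/381204) = 55/42356 - I*sqrt(534630)/762408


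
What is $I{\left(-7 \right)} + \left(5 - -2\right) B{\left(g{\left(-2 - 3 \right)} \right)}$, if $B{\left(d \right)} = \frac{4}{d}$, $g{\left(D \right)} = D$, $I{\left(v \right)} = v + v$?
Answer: $- \frac{98}{5} \approx -19.6$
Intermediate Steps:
$I{\left(v \right)} = 2 v$
$I{\left(-7 \right)} + \left(5 - -2\right) B{\left(g{\left(-2 - 3 \right)} \right)} = 2 \left(-7\right) + \left(5 - -2\right) \frac{4}{-2 - 3} = -14 + \left(5 + 2\right) \frac{4}{-5} = -14 + 7 \cdot 4 \left(- \frac{1}{5}\right) = -14 + 7 \left(- \frac{4}{5}\right) = -14 - \frac{28}{5} = - \frac{98}{5}$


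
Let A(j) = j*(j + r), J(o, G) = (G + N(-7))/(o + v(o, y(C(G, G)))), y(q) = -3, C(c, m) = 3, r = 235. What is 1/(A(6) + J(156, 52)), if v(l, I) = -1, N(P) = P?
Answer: 31/44835 ≈ 0.00069142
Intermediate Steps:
J(o, G) = (-7 + G)/(-1 + o) (J(o, G) = (G - 7)/(o - 1) = (-7 + G)/(-1 + o))
A(j) = j*(235 + j) (A(j) = j*(j + 235) = j*(235 + j))
1/(A(6) + J(156, 52)) = 1/(6*(235 + 6) + (-7 + 52)/(-1 + 156)) = 1/(6*241 + 45/155) = 1/(1446 + (1/155)*45) = 1/(1446 + 9/31) = 1/(44835/31) = 31/44835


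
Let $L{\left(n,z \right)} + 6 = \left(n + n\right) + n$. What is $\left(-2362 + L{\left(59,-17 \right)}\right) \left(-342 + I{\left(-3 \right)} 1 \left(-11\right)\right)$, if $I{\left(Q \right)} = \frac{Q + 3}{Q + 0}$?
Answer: $749322$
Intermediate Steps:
$I{\left(Q \right)} = \frac{3 + Q}{Q}$
$L{\left(n,z \right)} = -6 + 3 n$ ($L{\left(n,z \right)} = -6 + \left(\left(n + n\right) + n\right) = -6 + \left(2 n + n\right) = -6 + 3 n$)
$\left(-2362 + L{\left(59,-17 \right)}\right) \left(-342 + I{\left(-3 \right)} 1 \left(-11\right)\right) = \left(-2362 + \left(-6 + 3 \cdot 59\right)\right) \left(-342 + \frac{3 - 3}{-3} \cdot 1 \left(-11\right)\right) = \left(-2362 + \left(-6 + 177\right)\right) \left(-342 + \left(- \frac{1}{3}\right) 0 \cdot 1 \left(-11\right)\right) = \left(-2362 + 171\right) \left(-342 + 0 \cdot 1 \left(-11\right)\right) = - 2191 \left(-342 + 0 \left(-11\right)\right) = - 2191 \left(-342 + 0\right) = \left(-2191\right) \left(-342\right) = 749322$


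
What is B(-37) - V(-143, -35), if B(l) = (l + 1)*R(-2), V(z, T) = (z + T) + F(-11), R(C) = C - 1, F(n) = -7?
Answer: 293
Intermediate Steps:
R(C) = -1 + C
V(z, T) = -7 + T + z (V(z, T) = (z + T) - 7 = (T + z) - 7 = -7 + T + z)
B(l) = -3 - 3*l (B(l) = (l + 1)*(-1 - 2) = (1 + l)*(-3) = -3 - 3*l)
B(-37) - V(-143, -35) = (-3 - 3*(-37)) - (-7 - 35 - 143) = (-3 + 111) - 1*(-185) = 108 + 185 = 293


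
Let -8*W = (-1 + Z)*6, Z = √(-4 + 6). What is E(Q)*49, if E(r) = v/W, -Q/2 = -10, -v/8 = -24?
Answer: -12544 - 12544*√2 ≈ -30284.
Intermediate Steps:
Z = √2 ≈ 1.4142
v = 192 (v = -8*(-24) = 192)
Q = 20 (Q = -2*(-10) = 20)
W = ¾ - 3*√2/4 (W = -(-1 + √2)*6/8 = -(-6 + 6*√2)/8 = ¾ - 3*√2/4 ≈ -0.31066)
E(r) = 192/(¾ - 3*√2/4)
E(Q)*49 = (-256 - 256*√2)*49 = -12544 - 12544*√2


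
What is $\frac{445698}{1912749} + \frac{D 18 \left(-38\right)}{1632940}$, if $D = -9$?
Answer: $\frac{61631081247}{260283696005} \approx 0.23678$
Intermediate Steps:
$\frac{445698}{1912749} + \frac{D 18 \left(-38\right)}{1632940} = \frac{445698}{1912749} + \frac{\left(-9\right) 18 \left(-38\right)}{1632940} = 445698 \cdot \frac{1}{1912749} + \left(-162\right) \left(-38\right) \frac{1}{1632940} = \frac{148566}{637583} + 6156 \cdot \frac{1}{1632940} = \frac{148566}{637583} + \frac{1539}{408235} = \frac{61631081247}{260283696005}$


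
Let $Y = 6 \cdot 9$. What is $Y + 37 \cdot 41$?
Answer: $1571$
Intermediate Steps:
$Y = 54$
$Y + 37 \cdot 41 = 54 + 37 \cdot 41 = 54 + 1517 = 1571$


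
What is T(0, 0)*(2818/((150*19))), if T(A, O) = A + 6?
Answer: 2818/475 ≈ 5.9326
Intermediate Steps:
T(A, O) = 6 + A
T(0, 0)*(2818/((150*19))) = (6 + 0)*(2818/((150*19))) = 6*(2818/2850) = 6*(2818*(1/2850)) = 6*(1409/1425) = 2818/475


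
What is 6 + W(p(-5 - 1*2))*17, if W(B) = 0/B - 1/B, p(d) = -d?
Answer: 25/7 ≈ 3.5714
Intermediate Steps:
W(B) = -1/B (W(B) = 0 - 1/B = -1/B)
6 + W(p(-5 - 1*2))*17 = 6 - 1/((-(-5 - 1*2)))*17 = 6 - 1/((-(-5 - 2)))*17 = 6 - 1/((-1*(-7)))*17 = 6 - 1/7*17 = 6 - 1*⅐*17 = 6 - ⅐*17 = 6 - 17/7 = 25/7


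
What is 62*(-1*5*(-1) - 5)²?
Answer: 0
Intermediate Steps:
62*(-1*5*(-1) - 5)² = 62*(-5*(-1) - 5)² = 62*(5 - 5)² = 62*0² = 62*0 = 0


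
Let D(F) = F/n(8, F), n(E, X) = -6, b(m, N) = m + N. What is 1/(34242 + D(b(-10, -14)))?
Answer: 1/34246 ≈ 2.9200e-5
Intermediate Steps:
b(m, N) = N + m
D(F) = -F/6 (D(F) = F/(-6) = F*(-1/6) = -F/6)
1/(34242 + D(b(-10, -14))) = 1/(34242 - (-14 - 10)/6) = 1/(34242 - 1/6*(-24)) = 1/(34242 + 4) = 1/34246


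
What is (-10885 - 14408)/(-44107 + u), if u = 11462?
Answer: 25293/32645 ≈ 0.77479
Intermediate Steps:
(-10885 - 14408)/(-44107 + u) = (-10885 - 14408)/(-44107 + 11462) = -25293/(-32645) = -25293*(-1/32645) = 25293/32645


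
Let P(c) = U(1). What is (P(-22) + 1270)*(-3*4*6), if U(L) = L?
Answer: -91512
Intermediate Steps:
P(c) = 1
(P(-22) + 1270)*(-3*4*6) = (1 + 1270)*(-3*4*6) = 1271*(-12*6) = 1271*(-72) = -91512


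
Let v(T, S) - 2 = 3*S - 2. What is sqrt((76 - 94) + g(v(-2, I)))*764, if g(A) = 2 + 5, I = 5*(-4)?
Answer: 764*I*sqrt(11) ≈ 2533.9*I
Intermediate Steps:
I = -20
v(T, S) = 3*S (v(T, S) = 2 + (3*S - 2) = 2 + (-2 + 3*S) = 3*S)
g(A) = 7
sqrt((76 - 94) + g(v(-2, I)))*764 = sqrt((76 - 94) + 7)*764 = sqrt(-18 + 7)*764 = sqrt(-11)*764 = (I*sqrt(11))*764 = 764*I*sqrt(11)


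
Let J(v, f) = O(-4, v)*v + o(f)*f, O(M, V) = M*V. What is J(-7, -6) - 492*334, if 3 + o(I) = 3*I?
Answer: -164398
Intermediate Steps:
o(I) = -3 + 3*I
J(v, f) = -4*v**2 + f*(-3 + 3*f) (J(v, f) = (-4*v)*v + (-3 + 3*f)*f = -4*v**2 + f*(-3 + 3*f))
J(-7, -6) - 492*334 = (-4*(-7)**2 + 3*(-6)*(-1 - 6)) - 492*334 = (-4*49 + 3*(-6)*(-7)) - 164328 = (-196 + 126) - 164328 = -70 - 164328 = -164398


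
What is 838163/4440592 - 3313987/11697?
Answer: -14706260167693/51941604624 ≈ -283.13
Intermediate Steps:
838163/4440592 - 3313987/11697 = -14706260167693/51941604624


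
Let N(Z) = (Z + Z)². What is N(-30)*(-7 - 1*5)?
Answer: -43200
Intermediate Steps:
N(Z) = 4*Z² (N(Z) = (2*Z)² = 4*Z²)
N(-30)*(-7 - 1*5) = (4*(-30)²)*(-7 - 1*5) = (4*900)*(-7 - 5) = 3600*(-12) = -43200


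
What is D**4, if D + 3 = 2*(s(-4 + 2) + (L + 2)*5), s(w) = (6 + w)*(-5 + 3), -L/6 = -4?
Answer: 3373402561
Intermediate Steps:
L = 24 (L = -6*(-4) = 24)
s(w) = -12 - 2*w (s(w) = (6 + w)*(-2) = -12 - 2*w)
D = 241 (D = -3 + 2*((-12 - 2*(-4 + 2)) + (24 + 2)*5) = -3 + 2*((-12 - 2*(-2)) + 26*5) = -3 + 2*((-12 + 4) + 130) = -3 + 2*(-8 + 130) = -3 + 2*122 = -3 + 244 = 241)
D**4 = 241**4 = 3373402561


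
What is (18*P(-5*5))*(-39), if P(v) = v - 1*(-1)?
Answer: 16848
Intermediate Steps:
P(v) = 1 + v (P(v) = v + 1 = 1 + v)
(18*P(-5*5))*(-39) = (18*(1 - 5*5))*(-39) = (18*(1 - 25))*(-39) = (18*(-24))*(-39) = -432*(-39) = 16848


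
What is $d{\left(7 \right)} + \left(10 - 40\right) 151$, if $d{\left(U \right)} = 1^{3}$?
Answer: $-4529$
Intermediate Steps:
$d{\left(U \right)} = 1$
$d{\left(7 \right)} + \left(10 - 40\right) 151 = 1 + \left(10 - 40\right) 151 = 1 - 4530 = -4529$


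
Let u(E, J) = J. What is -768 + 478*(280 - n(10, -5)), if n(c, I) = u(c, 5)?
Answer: 130682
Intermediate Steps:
n(c, I) = 5
-768 + 478*(280 - n(10, -5)) = -768 + 478*(280 - 1*5) = -768 + 478*(280 - 5) = -768 + 478*275 = -768 + 131450 = 130682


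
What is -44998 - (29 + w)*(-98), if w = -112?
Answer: -53132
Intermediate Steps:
-44998 - (29 + w)*(-98) = -44998 - (29 - 112)*(-98) = -44998 - (-83)*(-98) = -44998 - 1*8134 = -44998 - 8134 = -53132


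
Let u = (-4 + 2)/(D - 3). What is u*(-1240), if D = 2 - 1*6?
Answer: -2480/7 ≈ -354.29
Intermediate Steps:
D = -4 (D = 2 - 6 = -4)
u = 2/7 (u = (-4 + 2)/(-4 - 3) = -2/(-7) = -2*(-⅐) = 2/7 ≈ 0.28571)
u*(-1240) = (2/7)*(-1240) = -2480/7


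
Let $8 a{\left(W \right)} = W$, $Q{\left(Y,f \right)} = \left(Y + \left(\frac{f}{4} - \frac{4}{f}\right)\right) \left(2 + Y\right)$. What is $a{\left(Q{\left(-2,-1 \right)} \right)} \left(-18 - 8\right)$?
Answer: $0$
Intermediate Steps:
$Q{\left(Y,f \right)} = \left(2 + Y\right) \left(Y - \frac{4}{f} + \frac{f}{4}\right)$ ($Q{\left(Y,f \right)} = \left(Y + \left(f \frac{1}{4} - \frac{4}{f}\right)\right) \left(2 + Y\right) = \left(Y + \left(\frac{f}{4} - \frac{4}{f}\right)\right) \left(2 + Y\right) = \left(Y + \left(- \frac{4}{f} + \frac{f}{4}\right)\right) \left(2 + Y\right) = \left(Y - \frac{4}{f} + \frac{f}{4}\right) \left(2 + Y\right) = \left(2 + Y\right) \left(Y - \frac{4}{f} + \frac{f}{4}\right)$)
$a{\left(W \right)} = \frac{W}{8}$
$a{\left(Q{\left(-2,-1 \right)} \right)} \left(-18 - 8\right) = \frac{\left(-2\right)^{2} + \frac{1}{2} \left(-1\right) - \frac{8}{-1} + 2 \left(-2\right) - - \frac{8}{-1} + \frac{1}{4} \left(-2\right) \left(-1\right)}{8} \left(-18 - 8\right) = \frac{4 - \frac{1}{2} - -8 - 4 - \left(-8\right) \left(-1\right) + \frac{1}{2}}{8} \left(-26\right) = \frac{4 - \frac{1}{2} + 8 - 4 - 8 + \frac{1}{2}}{8} \left(-26\right) = \frac{1}{8} \cdot 0 \left(-26\right) = 0 \left(-26\right) = 0$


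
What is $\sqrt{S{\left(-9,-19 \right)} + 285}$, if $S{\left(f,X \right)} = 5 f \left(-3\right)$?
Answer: $2 \sqrt{105} \approx 20.494$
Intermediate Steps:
$S{\left(f,X \right)} = - 15 f$
$\sqrt{S{\left(-9,-19 \right)} + 285} = \sqrt{\left(-15\right) \left(-9\right) + 285} = \sqrt{135 + 285} = \sqrt{420} = 2 \sqrt{105}$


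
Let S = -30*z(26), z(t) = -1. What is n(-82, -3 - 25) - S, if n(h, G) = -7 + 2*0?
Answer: -37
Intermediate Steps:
n(h, G) = -7 (n(h, G) = -7 + 0 = -7)
S = 30 (S = -30*(-1) = 30)
n(-82, -3 - 25) - S = -7 - 1*30 = -7 - 30 = -37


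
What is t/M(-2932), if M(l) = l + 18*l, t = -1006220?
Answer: 251555/13927 ≈ 18.062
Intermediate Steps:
M(l) = 19*l
t/M(-2932) = -1006220/(19*(-2932)) = -1006220/(-55708) = -1006220*(-1/55708) = 251555/13927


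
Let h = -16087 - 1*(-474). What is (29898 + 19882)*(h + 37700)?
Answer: 1099490860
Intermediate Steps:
h = -15613 (h = -16087 + 474 = -15613)
(29898 + 19882)*(h + 37700) = (29898 + 19882)*(-15613 + 37700) = 49780*22087 = 1099490860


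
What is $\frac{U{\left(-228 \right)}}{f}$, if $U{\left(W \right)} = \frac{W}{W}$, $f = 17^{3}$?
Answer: $\frac{1}{4913} \approx 0.00020354$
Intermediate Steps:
$f = 4913$
$U{\left(W \right)} = 1$
$\frac{U{\left(-228 \right)}}{f} = 1 \cdot \frac{1}{4913} = \frac{1}{4913}$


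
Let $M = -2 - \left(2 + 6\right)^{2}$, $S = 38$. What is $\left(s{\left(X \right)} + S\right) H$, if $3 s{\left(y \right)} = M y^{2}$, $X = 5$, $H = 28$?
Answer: $-14336$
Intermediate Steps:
$M = -66$ ($M = -2 - 8^{2} = -2 - 64 = -66$)
$s{\left(y \right)} = - 22 y^{2}$ ($s{\left(y \right)} = \frac{\left(-66\right) y^{2}}{3} = - 22 y^{2}$)
$\left(s{\left(X \right)} + S\right) H = \left(- 22 \cdot 5^{2} + 38\right) 28 = \left(\left(-22\right) 25 + 38\right) 28 = \left(-550 + 38\right) 28 = \left(-512\right) 28 = -14336$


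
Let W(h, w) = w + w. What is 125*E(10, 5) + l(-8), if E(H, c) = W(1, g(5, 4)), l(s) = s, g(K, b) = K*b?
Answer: 4992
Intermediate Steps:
W(h, w) = 2*w
E(H, c) = 40 (E(H, c) = 2*(5*4) = 2*20 = 40)
125*E(10, 5) + l(-8) = 125*40 - 8 = 5000 - 8 = 4992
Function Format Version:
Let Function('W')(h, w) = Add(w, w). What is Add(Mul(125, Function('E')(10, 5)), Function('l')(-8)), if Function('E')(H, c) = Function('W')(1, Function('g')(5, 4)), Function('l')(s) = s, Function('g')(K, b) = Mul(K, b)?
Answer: 4992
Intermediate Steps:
Function('W')(h, w) = Mul(2, w)
Function('E')(H, c) = 40 (Function('E')(H, c) = Mul(2, Mul(5, 4)) = Mul(2, 20) = 40)
Add(Mul(125, Function('E')(10, 5)), Function('l')(-8)) = Add(Mul(125, 40), -8) = Add(5000, -8) = 4992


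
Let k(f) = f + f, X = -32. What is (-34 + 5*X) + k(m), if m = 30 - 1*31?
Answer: -196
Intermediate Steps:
m = -1 (m = 30 - 31 = -1)
k(f) = 2*f
(-34 + 5*X) + k(m) = (-34 + 5*(-32)) + 2*(-1) = (-34 - 160) - 2 = -194 - 2 = -196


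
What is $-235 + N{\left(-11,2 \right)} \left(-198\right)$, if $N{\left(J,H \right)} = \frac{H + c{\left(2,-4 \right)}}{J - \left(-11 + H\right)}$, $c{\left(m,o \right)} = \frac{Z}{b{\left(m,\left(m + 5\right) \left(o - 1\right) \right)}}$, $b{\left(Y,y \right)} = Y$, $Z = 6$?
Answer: $260$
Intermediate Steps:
$c{\left(m,o \right)} = \frac{6}{m}$
$N{\left(J,H \right)} = \frac{3 + H}{11 + J - H}$ ($N{\left(J,H \right)} = \frac{H + \frac{6}{2}}{J - \left(-11 + H\right)} = \frac{H + 6 \cdot \frac{1}{2}}{11 + J - H} = \frac{H + 3}{11 + J - H} = \frac{3 + H}{11 + J - H}$)
$-235 + N{\left(-11,2 \right)} \left(-198\right) = -235 + \frac{3 + 2}{11 - 11 - 2} \left(-198\right) = -235 + \frac{1}{11 - 11 - 2} \cdot 5 \left(-198\right) = -235 + \frac{1}{-2} \cdot 5 \left(-198\right) = -235 + \left(- \frac{1}{2}\right) 5 \left(-198\right) = -235 - -495 = -235 + 495 = 260$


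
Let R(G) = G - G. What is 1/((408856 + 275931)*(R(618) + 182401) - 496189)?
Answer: 1/124905337398 ≈ 8.0061e-12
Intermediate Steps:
R(G) = 0
1/((408856 + 275931)*(R(618) + 182401) - 496189) = 1/((408856 + 275931)*(0 + 182401) - 496189) = 1/(684787*182401 - 496189) = 1/(124905833587 - 496189) = 1/124905337398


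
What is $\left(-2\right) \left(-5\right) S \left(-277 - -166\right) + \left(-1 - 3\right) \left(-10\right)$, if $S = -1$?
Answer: $1150$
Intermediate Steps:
$\left(-2\right) \left(-5\right) S \left(-277 - -166\right) + \left(-1 - 3\right) \left(-10\right) = \left(-2\right) \left(-5\right) \left(-1\right) \left(-277 - -166\right) + \left(-1 - 3\right) \left(-10\right) = 10 \left(-1\right) \left(-277 + 166\right) - -40 = \left(-10\right) \left(-111\right) + 40 = 1110 + 40 = 1150$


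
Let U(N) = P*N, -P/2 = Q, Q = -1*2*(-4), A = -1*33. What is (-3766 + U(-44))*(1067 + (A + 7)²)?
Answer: -5337066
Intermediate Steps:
A = -33
Q = 8 (Q = -2*(-4) = 8)
P = -16 (P = -2*8 = -16)
U(N) = -16*N
(-3766 + U(-44))*(1067 + (A + 7)²) = (-3766 - 16*(-44))*(1067 + (-33 + 7)²) = (-3766 + 704)*(1067 + (-26)²) = -3062*(1067 + 676) = -3062*1743 = -5337066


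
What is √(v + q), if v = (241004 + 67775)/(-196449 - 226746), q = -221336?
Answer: I*√39640082033950305/423195 ≈ 470.46*I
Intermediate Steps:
v = -308779/423195 (v = 308779/(-423195) = 308779*(-1/423195) = -308779/423195 ≈ -0.72964)
√(v + q) = √(-308779/423195 - 221336) = √(-93668597299/423195) = I*√39640082033950305/423195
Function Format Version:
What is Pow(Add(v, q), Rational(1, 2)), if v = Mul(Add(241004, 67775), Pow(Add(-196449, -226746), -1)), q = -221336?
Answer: Mul(Rational(1, 423195), I, Pow(39640082033950305, Rational(1, 2))) ≈ Mul(470.46, I)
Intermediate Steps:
v = Rational(-308779, 423195) (v = Mul(308779, Pow(-423195, -1)) = Mul(308779, Rational(-1, 423195)) = Rational(-308779, 423195) ≈ -0.72964)
Pow(Add(v, q), Rational(1, 2)) = Pow(Add(Rational(-308779, 423195), -221336), Rational(1, 2)) = Pow(Rational(-93668597299, 423195), Rational(1, 2)) = Mul(Rational(1, 423195), I, Pow(39640082033950305, Rational(1, 2)))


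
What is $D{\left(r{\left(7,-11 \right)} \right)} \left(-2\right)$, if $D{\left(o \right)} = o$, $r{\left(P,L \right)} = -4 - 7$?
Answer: $22$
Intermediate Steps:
$r{\left(P,L \right)} = -11$ ($r{\left(P,L \right)} = -4 - 7 = -11$)
$D{\left(r{\left(7,-11 \right)} \right)} \left(-2\right) = \left(-11\right) \left(-2\right) = 22$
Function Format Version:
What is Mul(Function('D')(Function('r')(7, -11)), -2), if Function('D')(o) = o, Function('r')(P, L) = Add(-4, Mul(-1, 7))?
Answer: 22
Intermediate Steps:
Function('r')(P, L) = -11 (Function('r')(P, L) = Add(-4, -7) = -11)
Mul(Function('D')(Function('r')(7, -11)), -2) = Mul(-11, -2) = 22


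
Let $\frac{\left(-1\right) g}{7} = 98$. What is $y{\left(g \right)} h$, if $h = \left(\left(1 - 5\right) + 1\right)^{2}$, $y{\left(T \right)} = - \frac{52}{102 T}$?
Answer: $\frac{39}{5831} \approx 0.0066884$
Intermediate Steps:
$g = -686$ ($g = \left(-7\right) 98 = -686$)
$y{\left(T \right)} = - \frac{26}{51 T}$ ($y{\left(T \right)} = - 52 \frac{1}{102 T} = - \frac{26}{51 T}$)
$h = 9$ ($h = \left(\left(1 - 5\right) + 1\right)^{2} = \left(-4 + 1\right)^{2} = \left(-3\right)^{2} = 9$)
$y{\left(g \right)} h = - \frac{26}{51 \left(-686\right)} 9 = \left(- \frac{26}{51}\right) \left(- \frac{1}{686}\right) 9 = \frac{13}{17493} \cdot 9 = \frac{39}{5831}$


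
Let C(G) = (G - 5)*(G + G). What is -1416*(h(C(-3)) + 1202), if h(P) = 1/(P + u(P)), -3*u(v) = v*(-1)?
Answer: -13616433/8 ≈ -1.7021e+6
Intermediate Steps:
C(G) = 2*G*(-5 + G) (C(G) = (-5 + G)*(2*G) = 2*G*(-5 + G))
u(v) = v/3 (u(v) = -v*(-1)/3 = -(-1)*v/3 = v/3)
h(P) = 3/(4*P) (h(P) = 1/(P + P/3) = 1/(4*P/3) = 3/(4*P))
-1416*(h(C(-3)) + 1202) = -1416*(3/(4*((2*(-3)*(-5 - 3)))) + 1202) = -1416*(3/(4*((2*(-3)*(-8)))) + 1202) = -1416*((¾)/48 + 1202) = -1416*((¾)*(1/48) + 1202) = -1416*(1/64 + 1202) = -1416*76929/64 = -13616433/8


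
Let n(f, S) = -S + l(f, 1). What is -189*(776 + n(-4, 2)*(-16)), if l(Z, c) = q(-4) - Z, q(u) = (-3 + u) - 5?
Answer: -176904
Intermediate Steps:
q(u) = -8 + u
l(Z, c) = -12 - Z (l(Z, c) = (-8 - 4) - Z = -12 - Z)
n(f, S) = -12 - S - f (n(f, S) = -S + (-12 - f) = -12 - S - f)
-189*(776 + n(-4, 2)*(-16)) = -189*(776 + (-12 - 1*2 - 1*(-4))*(-16)) = -189*(776 + (-12 - 2 + 4)*(-16)) = -189*(776 - 10*(-16)) = -189*(776 + 160) = -189*936 = -176904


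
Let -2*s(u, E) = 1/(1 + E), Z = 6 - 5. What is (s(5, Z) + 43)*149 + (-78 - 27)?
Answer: 25059/4 ≈ 6264.8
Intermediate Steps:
Z = 1
s(u, E) = -1/(2*(1 + E))
(s(5, Z) + 43)*149 + (-78 - 27) = (-1/(2 + 2*1) + 43)*149 + (-78 - 27) = (-1/(2 + 2) + 43)*149 - 105 = (-1/4 + 43)*149 - 105 = (171/4)*149 - 105 = 25479/4 - 105 = 25059/4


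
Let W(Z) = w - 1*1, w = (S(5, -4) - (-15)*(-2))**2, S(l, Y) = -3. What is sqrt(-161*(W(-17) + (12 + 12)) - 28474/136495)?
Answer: I*sqrt(3335528494354430)/136495 ≈ 423.12*I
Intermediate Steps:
w = 1089 (w = (-3 - (-15)*(-2))**2 = (-3 - 3*10)**2 = (-3 - 30)**2 = (-33)**2 = 1089)
W(Z) = 1088 (W(Z) = 1089 - 1*1 = 1089 - 1 = 1088)
sqrt(-161*(W(-17) + (12 + 12)) - 28474/136495) = sqrt(-161*(1088 + (12 + 12)) - 28474/136495) = sqrt(-161*(1088 + 24) - 28474*1/136495) = sqrt(-161*1112 - 28474/136495) = sqrt(-179032 - 28474/136495) = sqrt(-24437001314/136495) = I*sqrt(3335528494354430)/136495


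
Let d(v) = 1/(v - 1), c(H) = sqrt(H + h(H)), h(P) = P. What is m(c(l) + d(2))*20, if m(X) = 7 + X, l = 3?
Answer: 160 + 20*sqrt(6) ≈ 208.99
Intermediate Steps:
c(H) = sqrt(2)*sqrt(H) (c(H) = sqrt(H + H) = sqrt(2*H) = sqrt(2)*sqrt(H))
d(v) = 1/(-1 + v)
m(c(l) + d(2))*20 = (7 + (sqrt(2)*sqrt(3) + 1/(-1 + 2)))*20 = (7 + (sqrt(6) + 1/1))*20 = (7 + (sqrt(6) + 1))*20 = (7 + (1 + sqrt(6)))*20 = (8 + sqrt(6))*20 = 160 + 20*sqrt(6)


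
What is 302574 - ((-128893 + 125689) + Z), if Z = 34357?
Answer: 271421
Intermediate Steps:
302574 - ((-128893 + 125689) + Z) = 302574 - ((-128893 + 125689) + 34357) = 302574 - (-3204 + 34357) = 302574 - 1*31153 = 302574 - 31153 = 271421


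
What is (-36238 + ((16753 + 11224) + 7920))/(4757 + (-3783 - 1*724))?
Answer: -341/250 ≈ -1.3640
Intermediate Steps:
(-36238 + ((16753 + 11224) + 7920))/(4757 + (-3783 - 1*724)) = (-36238 + (27977 + 7920))/(4757 + (-3783 - 724)) = (-36238 + 35897)/(4757 - 4507) = -341/250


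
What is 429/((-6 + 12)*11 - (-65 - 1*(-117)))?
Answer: 429/14 ≈ 30.643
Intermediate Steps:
429/((-6 + 12)*11 - (-65 - 1*(-117))) = 429/(6*11 - (-65 + 117)) = 429/(66 - 1*52) = 429/(66 - 52) = 429/14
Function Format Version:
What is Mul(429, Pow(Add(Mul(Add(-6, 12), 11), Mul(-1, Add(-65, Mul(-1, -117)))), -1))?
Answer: Rational(429, 14) ≈ 30.643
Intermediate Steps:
Mul(429, Pow(Add(Mul(Add(-6, 12), 11), Mul(-1, Add(-65, Mul(-1, -117)))), -1)) = Mul(429, Pow(Add(Mul(6, 11), Mul(-1, Add(-65, 117))), -1)) = Mul(429, Pow(Add(66, Mul(-1, 52)), -1)) = Mul(429, Pow(Add(66, -52), -1)) = Mul(429, Pow(14, -1)) = Mul(429, Rational(1, 14)) = Rational(429, 14)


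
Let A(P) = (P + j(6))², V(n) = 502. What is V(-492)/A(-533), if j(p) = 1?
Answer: 251/141512 ≈ 0.0017737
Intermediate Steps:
A(P) = (1 + P)² (A(P) = (P + 1)² = (1 + P)²)
V(-492)/A(-533) = 502/((1 - 533)²) = 502/((-532)²) = 502/283024 = 502*(1/283024) = 251/141512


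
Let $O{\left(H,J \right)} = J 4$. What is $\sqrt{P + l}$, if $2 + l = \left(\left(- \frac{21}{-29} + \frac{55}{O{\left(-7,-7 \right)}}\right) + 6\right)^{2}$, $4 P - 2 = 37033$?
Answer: $\frac{\sqrt{6118320797}}{812} \approx 96.33$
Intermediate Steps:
$P = \frac{37035}{4}$ ($P = \frac{1}{2} + \frac{1}{4} \cdot 37033 = \frac{1}{2} + \frac{37033}{4} = \frac{37035}{4} \approx 9258.8$)
$O{\left(H,J \right)} = 4 J$
$l = \frac{13619537}{659344}$ ($l = -2 + \left(\left(- \frac{21}{-29} + \frac{55}{4 \left(-7\right)}\right) + 6\right)^{2} = -2 + \left(\left(\left(-21\right) \left(- \frac{1}{29}\right) + \frac{55}{-28}\right) + 6\right)^{2} = -2 + \left(\left(\frac{21}{29} + 55 \left(- \frac{1}{28}\right)\right) + 6\right)^{2} = -2 + \left(\left(\frac{21}{29} - \frac{55}{28}\right) + 6\right)^{2} = -2 + \left(- \frac{1007}{812} + 6\right)^{2} = -2 + \left(\frac{3865}{812}\right)^{2} = -2 + \frac{14938225}{659344} = \frac{13619537}{659344} \approx 20.656$)
$\sqrt{P + l} = \sqrt{\frac{37035}{4} + \frac{13619537}{659344}} = \sqrt{\frac{6118320797}{659344}} = \frac{\sqrt{6118320797}}{812}$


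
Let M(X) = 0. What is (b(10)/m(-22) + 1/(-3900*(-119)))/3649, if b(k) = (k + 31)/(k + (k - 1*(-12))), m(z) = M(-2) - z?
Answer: 4757201/298056158400 ≈ 1.5961e-5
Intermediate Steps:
m(z) = -z (m(z) = 0 - z = -z)
b(k) = (31 + k)/(12 + 2*k) (b(k) = (31 + k)/(k + (k + 12)) = (31 + k)/(k + (12 + k)) = (31 + k)/(12 + 2*k))
(b(10)/m(-22) + 1/(-3900*(-119)))/3649 = (((31 + 10)/(2*(6 + 10)))/((-1*(-22))) + 1/(-3900*(-119)))/3649 = (((½)*41/16)/22 - 1/3900*(-1/119))*(1/3649) = (((½)*(1/16)*41)*(1/22) + 1/464100)*(1/3649) = ((41/32)*(1/22) + 1/464100)*(1/3649) = (41/704 + 1/464100)*(1/3649) = (4757201/81681600)*(1/3649) = 4757201/298056158400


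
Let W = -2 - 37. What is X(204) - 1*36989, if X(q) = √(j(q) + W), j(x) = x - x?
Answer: -36989 + I*√39 ≈ -36989.0 + 6.245*I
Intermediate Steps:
j(x) = 0
W = -39
X(q) = I*√39 (X(q) = √(0 - 39) = √(-39) = I*√39)
X(204) - 1*36989 = I*√39 - 1*36989 = I*√39 - 36989 = -36989 + I*√39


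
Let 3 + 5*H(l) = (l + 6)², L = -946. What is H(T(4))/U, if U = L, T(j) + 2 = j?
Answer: -61/4730 ≈ -0.012896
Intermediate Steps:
T(j) = -2 + j
U = -946
H(l) = -⅗ + (6 + l)²/5 (H(l) = -⅗ + (l + 6)²/5 = -⅗ + (6 + l)²/5)
H(T(4))/U = (-⅗ + (6 + (-2 + 4))²/5)/(-946) = (-⅗ + (6 + 2)²/5)*(-1/946) = (-⅗ + (⅕)*8²)*(-1/946) = (-⅗ + (⅕)*64)*(-1/946) = (-⅗ + 64/5)*(-1/946) = (61/5)*(-1/946) = -61/4730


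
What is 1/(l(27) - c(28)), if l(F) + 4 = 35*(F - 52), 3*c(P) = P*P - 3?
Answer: -3/3418 ≈ -0.00087771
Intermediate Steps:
c(P) = -1 + P²/3 (c(P) = (P*P - 3)/3 = (P² - 3)/3 = (-3 + P²)/3 = -1 + P²/3)
l(F) = -1824 + 35*F (l(F) = -4 + 35*(F - 52) = -4 + 35*(-52 + F) = -4 + (-1820 + 35*F) = -1824 + 35*F)
1/(l(27) - c(28)) = 1/((-1824 + 35*27) - (-1 + (⅓)*28²)) = 1/((-1824 + 945) - (-1 + (⅓)*784)) = 1/(-879 - (-1 + 784/3)) = 1/(-879 - 1*781/3) = 1/(-879 - 781/3) = 1/(-3418/3) = -3/3418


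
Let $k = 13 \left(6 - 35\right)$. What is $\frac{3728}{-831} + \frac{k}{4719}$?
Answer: $- \frac{459121}{100551} \approx -4.566$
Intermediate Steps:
$k = -377$ ($k = 13 \left(-29\right) = -377$)
$\frac{3728}{-831} + \frac{k}{4719} = \frac{3728}{-831} - \frac{377}{4719} = 3728 \left(- \frac{1}{831}\right) - \frac{29}{363} = - \frac{3728}{831} - \frac{29}{363} = - \frac{459121}{100551}$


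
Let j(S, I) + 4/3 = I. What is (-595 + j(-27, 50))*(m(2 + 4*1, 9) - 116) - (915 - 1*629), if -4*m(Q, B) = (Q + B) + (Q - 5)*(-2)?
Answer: 259457/4 ≈ 64864.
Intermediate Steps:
m(Q, B) = -5/2 - B/4 + Q/4 (m(Q, B) = -((Q + B) + (Q - 5)*(-2))/4 = -((B + Q) + (-5 + Q)*(-2))/4 = -((B + Q) + (10 - 2*Q))/4 = -(10 + B - Q)/4 = -5/2 - B/4 + Q/4)
j(S, I) = -4/3 + I
(-595 + j(-27, 50))*(m(2 + 4*1, 9) - 116) - (915 - 1*629) = (-595 + (-4/3 + 50))*((-5/2 - 1/4*9 + (2 + 4*1)/4) - 116) - (915 - 1*629) = (-595 + 146/3)*((-5/2 - 9/4 + (2 + 4)/4) - 116) - (915 - 629) = -1639*((-5/2 - 9/4 + (1/4)*6) - 116)/3 - 1*286 = -1639*((-5/2 - 9/4 + 3/2) - 116)/3 - 286 = -1639*(-13/4 - 116)/3 - 286 = -1639/3*(-477/4) - 286 = 260601/4 - 286 = 259457/4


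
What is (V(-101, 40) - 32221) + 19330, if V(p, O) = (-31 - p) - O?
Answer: -12861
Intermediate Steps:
V(p, O) = -31 - O - p
(V(-101, 40) - 32221) + 19330 = ((-31 - 1*40 - 1*(-101)) - 32221) + 19330 = ((-31 - 40 + 101) - 32221) + 19330 = (30 - 32221) + 19330 = -32191 + 19330 = -12861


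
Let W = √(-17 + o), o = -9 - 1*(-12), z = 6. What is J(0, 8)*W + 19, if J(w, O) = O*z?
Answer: 19 + 48*I*√14 ≈ 19.0 + 179.6*I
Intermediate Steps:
o = 3 (o = -9 + 12 = 3)
J(w, O) = 6*O (J(w, O) = O*6 = 6*O)
W = I*√14 (W = √(-17 + 3) = √(-14) = I*√14 ≈ 3.7417*I)
J(0, 8)*W + 19 = (6*8)*(I*√14) + 19 = 48*(I*√14) + 19 = 48*I*√14 + 19 = 19 + 48*I*√14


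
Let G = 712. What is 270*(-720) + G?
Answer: -193688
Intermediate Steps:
270*(-720) + G = 270*(-720) + 712 = -194400 + 712 = -193688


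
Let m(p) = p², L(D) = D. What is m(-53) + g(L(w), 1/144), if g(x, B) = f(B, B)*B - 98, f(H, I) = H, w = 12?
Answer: 56215297/20736 ≈ 2711.0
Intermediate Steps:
g(x, B) = -98 + B² (g(x, B) = B*B - 98 = B² - 98 = -98 + B²)
m(-53) + g(L(w), 1/144) = (-53)² + (-98 + (1/144)²) = 2809 + (-98 + (1/144)²) = 2809 + (-98 + 1/20736) = 2809 - 2032127/20736 = 56215297/20736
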